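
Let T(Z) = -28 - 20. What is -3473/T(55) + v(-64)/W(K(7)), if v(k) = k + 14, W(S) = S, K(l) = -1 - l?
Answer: 3773/48 ≈ 78.604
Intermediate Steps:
v(k) = 14 + k
T(Z) = -48
-3473/T(55) + v(-64)/W(K(7)) = -3473/(-48) + (14 - 64)/(-1 - 1*7) = -3473*(-1/48) - 50/(-1 - 7) = 3473/48 - 50/(-8) = 3473/48 - 50*(-⅛) = 3473/48 + 25/4 = 3773/48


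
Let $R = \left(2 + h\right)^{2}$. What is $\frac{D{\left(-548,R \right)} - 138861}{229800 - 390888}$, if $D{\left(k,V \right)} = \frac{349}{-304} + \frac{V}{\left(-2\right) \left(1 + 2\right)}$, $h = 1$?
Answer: $\frac{42214549}{48970752} \approx 0.86204$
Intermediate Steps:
$R = 9$ ($R = \left(2 + 1\right)^{2} = 3^{2} = 9$)
$D{\left(k,V \right)} = - \frac{349}{304} - \frac{V}{6}$ ($D{\left(k,V \right)} = 349 \left(- \frac{1}{304}\right) + \frac{V}{\left(-2\right) 3} = - \frac{349}{304} + \frac{V}{-6} = - \frac{349}{304} + V \left(- \frac{1}{6}\right) = - \frac{349}{304} - \frac{V}{6}$)
$\frac{D{\left(-548,R \right)} - 138861}{229800 - 390888} = \frac{\left(- \frac{349}{304} - \frac{3}{2}\right) - 138861}{229800 - 390888} = \frac{\left(- \frac{349}{304} - \frac{3}{2}\right) - 138861}{-161088} = \left(- \frac{805}{304} - 138861\right) \left(- \frac{1}{161088}\right) = \left(- \frac{42214549}{304}\right) \left(- \frac{1}{161088}\right) = \frac{42214549}{48970752}$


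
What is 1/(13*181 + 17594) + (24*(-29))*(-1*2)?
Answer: 27766225/19947 ≈ 1392.0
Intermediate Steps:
1/(13*181 + 17594) + (24*(-29))*(-1*2) = 1/(2353 + 17594) - 696*(-2) = 1/19947 + 1392 = 27766225/19947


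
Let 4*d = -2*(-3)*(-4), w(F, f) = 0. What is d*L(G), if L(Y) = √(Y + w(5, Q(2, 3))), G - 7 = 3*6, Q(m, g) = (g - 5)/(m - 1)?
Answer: -30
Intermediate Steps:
Q(m, g) = (-5 + g)/(-1 + m)
G = 25 (G = 7 + 3*6 = 7 + 18 = 25)
d = -6 (d = (-2*(-3)*(-4))/4 = (6*(-4))/4 = (¼)*(-24) = -6)
L(Y) = √Y (L(Y) = √(Y + 0) = √Y)
d*L(G) = -6*√25 = -6*5 = -30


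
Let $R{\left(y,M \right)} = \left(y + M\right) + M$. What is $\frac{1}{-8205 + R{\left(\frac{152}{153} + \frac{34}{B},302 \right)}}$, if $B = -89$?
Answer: $- \frac{13617}{103494491} \approx -0.00013157$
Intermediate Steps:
$R{\left(y,M \right)} = y + 2 M$ ($R{\left(y,M \right)} = \left(M + y\right) + M = y + 2 M$)
$\frac{1}{-8205 + R{\left(\frac{152}{153} + \frac{34}{B},302 \right)}} = \frac{1}{-8205 + \left(\left(\frac{152}{153} + \frac{34}{-89}\right) + 2 \cdot 302\right)} = \frac{1}{-8205 + \left(\left(152 \cdot \frac{1}{153} + 34 \left(- \frac{1}{89}\right)\right) + 604\right)} = \frac{1}{-8205 + \left(\left(\frac{152}{153} - \frac{34}{89}\right) + 604\right)} = \frac{1}{-8205 + \left(\frac{8326}{13617} + 604\right)} = \frac{1}{-8205 + \frac{8232994}{13617}} = \frac{1}{- \frac{103494491}{13617}} = - \frac{13617}{103494491}$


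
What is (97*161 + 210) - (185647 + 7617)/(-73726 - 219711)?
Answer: 4644420663/293437 ≈ 15828.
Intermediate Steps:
(97*161 + 210) - (185647 + 7617)/(-73726 - 219711) = (15617 + 210) - 193264/(-293437) = 15827 - 193264*(-1)/293437 = 15827 - 1*(-193264/293437) = 15827 + 193264/293437 = 4644420663/293437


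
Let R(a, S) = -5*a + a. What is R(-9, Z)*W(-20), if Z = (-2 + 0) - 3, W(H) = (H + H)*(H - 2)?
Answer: 31680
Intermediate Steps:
W(H) = 2*H*(-2 + H) (W(H) = (2*H)*(-2 + H) = 2*H*(-2 + H))
Z = -5 (Z = -2 - 3 = -5)
R(a, S) = -4*a
R(-9, Z)*W(-20) = (-4*(-9))*(2*(-20)*(-2 - 20)) = 36*(2*(-20)*(-22)) = 36*880 = 31680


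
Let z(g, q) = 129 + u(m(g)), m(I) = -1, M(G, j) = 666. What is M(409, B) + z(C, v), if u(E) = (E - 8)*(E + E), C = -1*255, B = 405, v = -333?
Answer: 813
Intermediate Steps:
C = -255
u(E) = 2*E*(-8 + E) (u(E) = (-8 + E)*(2*E) = 2*E*(-8 + E))
z(g, q) = 147 (z(g, q) = 129 + 2*(-1)*(-8 - 1) = 129 + 2*(-1)*(-9) = 129 + 18 = 147)
M(409, B) + z(C, v) = 666 + 147 = 813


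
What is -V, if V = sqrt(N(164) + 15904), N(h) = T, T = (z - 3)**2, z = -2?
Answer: -sqrt(15929) ≈ -126.21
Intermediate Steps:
T = 25 (T = (-2 - 3)**2 = (-5)**2 = 25)
N(h) = 25
V = sqrt(15929) (V = sqrt(25 + 15904) = sqrt(15929) ≈ 126.21)
-V = -sqrt(15929)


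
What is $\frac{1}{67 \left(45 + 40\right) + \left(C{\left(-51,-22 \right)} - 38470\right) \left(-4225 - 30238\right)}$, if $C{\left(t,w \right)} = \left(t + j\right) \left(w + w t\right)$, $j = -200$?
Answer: $\frac{1}{10841031605} \approx 9.2242 \cdot 10^{-11}$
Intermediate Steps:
$C{\left(t,w \right)} = \left(-200 + t\right) \left(w + t w\right)$ ($C{\left(t,w \right)} = \left(t - 200\right) \left(w + w t\right) = \left(-200 + t\right) \left(w + t w\right)$)
$\frac{1}{67 \left(45 + 40\right) + \left(C{\left(-51,-22 \right)} - 38470\right) \left(-4225 - 30238\right)} = \frac{1}{67 \left(45 + 40\right) + \left(- 22 \left(-200 + \left(-51\right)^{2} - -10149\right) - 38470\right) \left(-4225 - 30238\right)} = \frac{1}{67 \cdot 85 + \left(- 22 \left(-200 + 2601 + 10149\right) - 38470\right) \left(-34463\right)} = \frac{1}{5695 + \left(\left(-22\right) 12550 - 38470\right) \left(-34463\right)} = \frac{1}{5695 + \left(-276100 - 38470\right) \left(-34463\right)} = \frac{1}{5695 - -10841025910} = \frac{1}{5695 + 10841025910} = \frac{1}{10841031605}$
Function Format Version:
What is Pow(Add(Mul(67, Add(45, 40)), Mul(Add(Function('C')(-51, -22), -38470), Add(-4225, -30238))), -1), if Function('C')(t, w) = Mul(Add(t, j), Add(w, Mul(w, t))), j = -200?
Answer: Rational(1, 10841031605) ≈ 9.2242e-11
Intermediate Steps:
Function('C')(t, w) = Mul(Add(-200, t), Add(w, Mul(t, w))) (Function('C')(t, w) = Mul(Add(t, -200), Add(w, Mul(w, t))) = Mul(Add(-200, t), Add(w, Mul(t, w))))
Pow(Add(Mul(67, Add(45, 40)), Mul(Add(Function('C')(-51, -22), -38470), Add(-4225, -30238))), -1) = Pow(Add(Mul(67, Add(45, 40)), Mul(Add(Mul(-22, Add(-200, Pow(-51, 2), Mul(-199, -51))), -38470), Add(-4225, -30238))), -1) = Pow(Add(Mul(67, 85), Mul(Add(Mul(-22, Add(-200, 2601, 10149)), -38470), -34463)), -1) = Pow(Add(5695, Mul(Add(Mul(-22, 12550), -38470), -34463)), -1) = Pow(Add(5695, Mul(Add(-276100, -38470), -34463)), -1) = Pow(Add(5695, Mul(-314570, -34463)), -1) = Pow(Add(5695, 10841025910), -1) = Pow(10841031605, -1) = Rational(1, 10841031605)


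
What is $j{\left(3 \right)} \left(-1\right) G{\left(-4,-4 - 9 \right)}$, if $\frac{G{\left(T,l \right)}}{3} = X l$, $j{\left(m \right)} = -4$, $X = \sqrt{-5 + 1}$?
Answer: $- 312 i \approx - 312.0 i$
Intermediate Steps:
$X = 2 i$ ($X = \sqrt{-4} = 2 i \approx 2.0 i$)
$G{\left(T,l \right)} = 6 i l$ ($G{\left(T,l \right)} = 3 \cdot 2 i l = 6 i l$)
$j{\left(3 \right)} \left(-1\right) G{\left(-4,-4 - 9 \right)} = \left(-4\right) \left(-1\right) 6 i \left(-4 - 9\right) = 4 \cdot 6 i \left(-4 - 9\right) = 4 \cdot 6 i \left(-13\right) = 4 \left(- 78 i\right) = - 312 i$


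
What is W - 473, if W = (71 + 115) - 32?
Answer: -319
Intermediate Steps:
W = 154 (W = 186 - 32 = 154)
W - 473 = 154 - 473 = -319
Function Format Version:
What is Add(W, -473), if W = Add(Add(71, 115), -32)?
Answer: -319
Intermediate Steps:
W = 154 (W = Add(186, -32) = 154)
Add(W, -473) = Add(154, -473) = -319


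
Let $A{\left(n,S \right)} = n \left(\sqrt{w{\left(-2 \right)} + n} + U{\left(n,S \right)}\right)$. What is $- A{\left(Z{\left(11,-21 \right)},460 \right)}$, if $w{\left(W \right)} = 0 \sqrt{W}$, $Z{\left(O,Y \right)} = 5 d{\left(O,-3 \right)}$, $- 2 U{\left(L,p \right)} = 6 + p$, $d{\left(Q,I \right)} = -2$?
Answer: $-2330 + 10 i \sqrt{10} \approx -2330.0 + 31.623 i$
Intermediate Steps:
$U{\left(L,p \right)} = -3 - \frac{p}{2}$ ($U{\left(L,p \right)} = - \frac{6 + p}{2} = -3 - \frac{p}{2}$)
$Z{\left(O,Y \right)} = -10$ ($Z{\left(O,Y \right)} = 5 \left(-2\right) = -10$)
$w{\left(W \right)} = 0$
$A{\left(n,S \right)} = n \left(-3 + \sqrt{n} - \frac{S}{2}\right)$ ($A{\left(n,S \right)} = n \left(\sqrt{0 + n} - \left(3 + \frac{S}{2}\right)\right) = n \left(\sqrt{n} - \left(3 + \frac{S}{2}\right)\right) = n \left(-3 + \sqrt{n} - \frac{S}{2}\right)$)
$- A{\left(Z{\left(11,-21 \right)},460 \right)} = - (\left(-10\right)^{\frac{3}{2}} - -30 - 230 \left(-10\right)) = - (- 10 i \sqrt{10} + 30 + 2300) = - (2330 - 10 i \sqrt{10}) = -2330 + 10 i \sqrt{10}$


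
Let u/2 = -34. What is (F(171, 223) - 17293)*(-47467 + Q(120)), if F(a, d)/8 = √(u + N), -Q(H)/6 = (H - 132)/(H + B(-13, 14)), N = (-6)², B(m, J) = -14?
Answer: 43504259495/53 - 80502880*I*√2/53 ≈ 8.2084e+8 - 2.1481e+6*I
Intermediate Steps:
u = -68 (u = 2*(-34) = -68)
N = 36
Q(H) = -6*(-132 + H)/(-14 + H) (Q(H) = -6*(H - 132)/(H - 14) = -6*(-132 + H)/(-14 + H))
F(a, d) = 32*I*√2 (F(a, d) = 8*√(-68 + 36) = 8*√(-32) = 8*(4*I*√2) = 32*I*√2)
(F(171, 223) - 17293)*(-47467 + Q(120)) = (32*I*√2 - 17293)*(-47467 + 6*(132 - 1*120)/(-14 + 120)) = (-17293 + 32*I*√2)*(-47467 + 6*(132 - 120)/106) = (-17293 + 32*I*√2)*(-47467 + 6*(1/106)*12) = (-17293 + 32*I*√2)*(-47467 + 36/53) = (-17293 + 32*I*√2)*(-2515715/53) = 43504259495/53 - 80502880*I*√2/53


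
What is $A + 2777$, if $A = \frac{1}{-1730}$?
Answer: $\frac{4804209}{1730} \approx 2777.0$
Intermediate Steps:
$A = - \frac{1}{1730} \approx -0.00057803$
$A + 2777 = - \frac{1}{1730} + 2777 = \frac{4804209}{1730}$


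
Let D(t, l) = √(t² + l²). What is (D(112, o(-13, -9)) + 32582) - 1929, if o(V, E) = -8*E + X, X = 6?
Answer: 30653 + 2*√4657 ≈ 30790.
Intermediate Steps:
o(V, E) = 6 - 8*E (o(V, E) = -8*E + 6 = 6 - 8*E)
D(t, l) = √(l² + t²)
(D(112, o(-13, -9)) + 32582) - 1929 = (√((6 - 8*(-9))² + 112²) + 32582) - 1929 = (√((6 + 72)² + 12544) + 32582) - 1929 = (√(78² + 12544) + 32582) - 1929 = (√(6084 + 12544) + 32582) - 1929 = (√18628 + 32582) - 1929 = (2*√4657 + 32582) - 1929 = (32582 + 2*√4657) - 1929 = 30653 + 2*√4657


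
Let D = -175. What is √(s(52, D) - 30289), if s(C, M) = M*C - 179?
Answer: 4*I*√2473 ≈ 198.92*I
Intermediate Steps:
s(C, M) = -179 + C*M (s(C, M) = C*M - 179 = -179 + C*M)
√(s(52, D) - 30289) = √((-179 + 52*(-175)) - 30289) = √((-179 - 9100) - 30289) = √(-9279 - 30289) = √(-39568) = 4*I*√2473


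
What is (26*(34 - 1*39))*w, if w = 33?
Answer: -4290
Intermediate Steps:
(26*(34 - 1*39))*w = (26*(34 - 1*39))*33 = (26*(34 - 39))*33 = (26*(-5))*33 = -130*33 = -4290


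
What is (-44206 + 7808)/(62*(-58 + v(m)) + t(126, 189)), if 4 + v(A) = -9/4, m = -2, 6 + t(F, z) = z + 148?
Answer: 72796/7305 ≈ 9.9652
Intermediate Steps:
t(F, z) = 142 + z (t(F, z) = -6 + (z + 148) = -6 + (148 + z) = 142 + z)
v(A) = -25/4 (v(A) = -4 - 9/4 = -25/4)
(-44206 + 7808)/(62*(-58 + v(m)) + t(126, 189)) = (-44206 + 7808)/(62*(-58 - 25/4) + (142 + 189)) = -36398/(62*(-257/4) + 331) = -36398/(-7967/2 + 331) = -36398/(-7305/2) = -36398*(-2/7305) = 72796/7305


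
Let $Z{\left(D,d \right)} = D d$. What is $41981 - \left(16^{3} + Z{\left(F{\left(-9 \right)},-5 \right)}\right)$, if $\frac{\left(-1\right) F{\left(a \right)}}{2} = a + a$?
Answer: $38065$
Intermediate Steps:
$F{\left(a \right)} = - 4 a$ ($F{\left(a \right)} = - 2 \left(a + a\right) = - 2 \cdot 2 a = - 4 a$)
$41981 - \left(16^{3} + Z{\left(F{\left(-9 \right)},-5 \right)}\right) = 41981 - \left(16^{3} + \left(-4\right) \left(-9\right) \left(-5\right)\right) = 41981 - \left(4096 + 36 \left(-5\right)\right) = 41981 - \left(4096 - 180\right) = 41981 - 3916 = 38065$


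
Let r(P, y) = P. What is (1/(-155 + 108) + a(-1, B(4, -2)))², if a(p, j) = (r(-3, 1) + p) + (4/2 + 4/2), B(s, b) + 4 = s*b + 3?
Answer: 1/2209 ≈ 0.00045269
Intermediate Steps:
B(s, b) = -1 + b*s (B(s, b) = -4 + (s*b + 3) = -4 + (b*s + 3) = -4 + (3 + b*s) = -1 + b*s)
a(p, j) = 1 + p (a(p, j) = (-3 + p) + (4/2 + 4/2) = (-3 + p) + (4*(½) + 4*(½)) = (-3 + p) + (2 + 2) = (-3 + p) + 4 = 1 + p)
(1/(-155 + 108) + a(-1, B(4, -2)))² = (1/(-155 + 108) + (1 - 1))² = (1/(-47) + 0)² = (-1/47 + 0)² = (-1/47)² = 1/2209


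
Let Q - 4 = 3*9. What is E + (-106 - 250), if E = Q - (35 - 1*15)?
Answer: -345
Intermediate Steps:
Q = 31 (Q = 4 + 3*9 = 4 + 27 = 31)
E = 11 (E = 31 - (35 - 1*15) = 31 - (35 - 15) = 31 - 1*20 = 31 - 20 = 11)
E + (-106 - 250) = 11 + (-106 - 250) = 11 - 356 = -345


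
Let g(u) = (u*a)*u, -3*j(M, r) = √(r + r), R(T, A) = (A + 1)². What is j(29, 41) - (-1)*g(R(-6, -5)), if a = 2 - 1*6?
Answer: -1024 - √82/3 ≈ -1027.0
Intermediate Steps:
a = -4 (a = 2 - 6 = -4)
R(T, A) = (1 + A)²
j(M, r) = -√2*√r/3 (j(M, r) = -√(r + r)/3 = -√2*√r/3)
g(u) = -4*u² (g(u) = (u*(-4))*u = (-4*u)*u = -4*u²)
j(29, 41) - (-1)*g(R(-6, -5)) = -√2*√41/3 - (-1)*(-4*(1 - 5)⁴) = -√82/3 - (-1)*(-4*((-4)²)²) = -√82/3 - (-1)*(-4*16²) = -√82/3 - (-1)*(-4*256) = -√82/3 - (-1)*(-1024) = -√82/3 - 1*1024 = -√82/3 - 1024 = -1024 - √82/3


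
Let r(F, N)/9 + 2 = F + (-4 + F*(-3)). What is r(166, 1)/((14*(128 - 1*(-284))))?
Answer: -1521/2884 ≈ -0.52739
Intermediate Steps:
r(F, N) = -54 - 18*F (r(F, N) = -18 + 9*(F + (-4 + F*(-3))) = -18 + 9*(F + (-4 - 3*F)) = -18 + 9*(-4 - 2*F) = -18 + (-36 - 18*F) = -54 - 18*F)
r(166, 1)/((14*(128 - 1*(-284)))) = (-54 - 18*166)/((14*(128 - 1*(-284)))) = (-54 - 2988)/((14*(128 + 284))) = -3042/(14*412) = -3042/5768 = -3042*1/5768 = -1521/2884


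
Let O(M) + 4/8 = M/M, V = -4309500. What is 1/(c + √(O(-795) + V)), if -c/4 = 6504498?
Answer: -52035984/1353871824043127 - I*√17237998/1353871824043127 ≈ -3.8435e-8 - 3.0667e-12*I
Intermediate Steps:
c = -26017992 (c = -4*6504498 = -26017992)
O(M) = ½ (O(M) = -½ + M/M = -½ + 1 = ½)
1/(c + √(O(-795) + V)) = 1/(-26017992 + √(½ - 4309500)) = 1/(-26017992 + √(-8618999/2)) = 1/(-26017992 + I*√17237998/2)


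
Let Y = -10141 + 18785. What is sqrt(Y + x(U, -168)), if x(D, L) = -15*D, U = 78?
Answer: sqrt(7474) ≈ 86.452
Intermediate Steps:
Y = 8644
sqrt(Y + x(U, -168)) = sqrt(8644 - 15*78) = sqrt(8644 - 1170) = sqrt(7474)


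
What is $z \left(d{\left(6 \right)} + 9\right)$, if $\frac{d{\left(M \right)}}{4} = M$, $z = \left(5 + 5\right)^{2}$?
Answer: $3300$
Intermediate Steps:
$z = 100$ ($z = 10^{2} = 100$)
$d{\left(M \right)} = 4 M$
$z \left(d{\left(6 \right)} + 9\right) = 100 \left(4 \cdot 6 + 9\right) = 100 \left(24 + 9\right) = 100 \cdot 33 = 3300$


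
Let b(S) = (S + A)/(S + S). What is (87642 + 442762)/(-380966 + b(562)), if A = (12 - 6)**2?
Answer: -298087048/214102593 ≈ -1.3923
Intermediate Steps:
A = 36 (A = 6**2 = 36)
b(S) = (36 + S)/(2*S) (b(S) = (S + 36)/(S + S) = (36 + S)/((2*S)) = (36 + S)*(1/(2*S)) = (36 + S)/(2*S))
(87642 + 442762)/(-380966 + b(562)) = (87642 + 442762)/(-380966 + (1/2)*(36 + 562)/562) = 530404/(-380966 + (1/2)*(1/562)*598) = 530404/(-380966 + 299/562) = 530404/(-214102593/562) = 530404*(-562/214102593) = -298087048/214102593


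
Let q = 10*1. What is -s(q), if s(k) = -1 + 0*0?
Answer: 1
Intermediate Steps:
q = 10
s(k) = -1 (s(k) = -1 + 0 = -1)
-s(q) = -1*(-1) = 1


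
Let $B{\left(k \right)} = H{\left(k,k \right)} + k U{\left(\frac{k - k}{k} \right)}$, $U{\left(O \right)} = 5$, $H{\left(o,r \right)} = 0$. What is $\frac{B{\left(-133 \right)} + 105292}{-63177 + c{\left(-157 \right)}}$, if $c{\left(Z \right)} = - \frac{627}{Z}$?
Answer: $- \frac{16426439}{9918162} \approx -1.6562$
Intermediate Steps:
$B{\left(k \right)} = 5 k$ ($B{\left(k \right)} = 0 + k 5 = 0 + 5 k = 5 k$)
$\frac{B{\left(-133 \right)} + 105292}{-63177 + c{\left(-157 \right)}} = \frac{5 \left(-133\right) + 105292}{-63177 - \frac{627}{-157}} = \frac{-665 + 105292}{-63177 - - \frac{627}{157}} = \frac{104627}{-63177 + \frac{627}{157}} = \frac{104627}{- \frac{9918162}{157}} = 104627 \left(- \frac{157}{9918162}\right) = - \frac{16426439}{9918162}$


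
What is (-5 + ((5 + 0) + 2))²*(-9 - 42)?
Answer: -204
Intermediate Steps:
(-5 + ((5 + 0) + 2))²*(-9 - 42) = (-5 + (5 + 2))²*(-51) = (-5 + 7)²*(-51) = 2²*(-51) = 4*(-51) = -204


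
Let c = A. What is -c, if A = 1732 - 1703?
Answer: -29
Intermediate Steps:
A = 29
c = 29
-c = -1*29 = -29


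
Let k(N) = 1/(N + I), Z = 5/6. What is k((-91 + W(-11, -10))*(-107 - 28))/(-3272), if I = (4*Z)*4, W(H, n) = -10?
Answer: -3/133972040 ≈ -2.2393e-8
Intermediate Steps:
Z = 5/6 (Z = 5*(1/6) = 5/6 ≈ 0.83333)
I = 40/3 (I = (4*(5/6))*4 = (10/3)*4 = 40/3 ≈ 13.333)
k(N) = 1/(40/3 + N) (k(N) = 1/(N + 40/3) = 1/(40/3 + N))
k((-91 + W(-11, -10))*(-107 - 28))/(-3272) = (3/(40 + 3*((-91 - 10)*(-107 - 28))))/(-3272) = (3/(40 + 3*(-101*(-135))))*(-1/3272) = (3/(40 + 3*13635))*(-1/3272) = (3/(40 + 40905))*(-1/3272) = (3/40945)*(-1/3272) = -3/133972040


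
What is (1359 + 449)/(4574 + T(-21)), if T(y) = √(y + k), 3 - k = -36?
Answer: 4134896/10460729 - 2712*√2/10460729 ≈ 0.39491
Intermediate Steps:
k = 39 (k = 3 - 1*(-36) = 3 + 36 = 39)
T(y) = √(39 + y) (T(y) = √(y + 39) = √(39 + y))
(1359 + 449)/(4574 + T(-21)) = (1359 + 449)/(4574 + √(39 - 21)) = 1808/(4574 + √18) = 1808/(4574 + 3*√2)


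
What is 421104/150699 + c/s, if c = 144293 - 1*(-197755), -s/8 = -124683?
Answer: 6549755164/2087733713 ≈ 3.1373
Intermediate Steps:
s = 997464 (s = -8*(-124683) = 997464)
c = 342048 (c = 144293 + 197755 = 342048)
421104/150699 + c/s = 421104/150699 + 342048/997464 = 421104*(1/150699) + 342048*(1/997464) = 140368/50233 + 14252/41561 = 6549755164/2087733713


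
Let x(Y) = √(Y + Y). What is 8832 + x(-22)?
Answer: 8832 + 2*I*√11 ≈ 8832.0 + 6.6332*I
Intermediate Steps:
x(Y) = √2*√Y (x(Y) = √(2*Y) = √2*√Y)
8832 + x(-22) = 8832 + √2*√(-22) = 8832 + √2*(I*√22) = 8832 + 2*I*√11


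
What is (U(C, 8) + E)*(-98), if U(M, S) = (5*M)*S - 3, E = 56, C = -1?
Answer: -1274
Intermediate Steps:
U(M, S) = -3 + 5*M*S (U(M, S) = 5*M*S - 3 = -3 + 5*M*S)
(U(C, 8) + E)*(-98) = ((-3 + 5*(-1)*8) + 56)*(-98) = ((-3 - 40) + 56)*(-98) = (-43 + 56)*(-98) = 13*(-98) = -1274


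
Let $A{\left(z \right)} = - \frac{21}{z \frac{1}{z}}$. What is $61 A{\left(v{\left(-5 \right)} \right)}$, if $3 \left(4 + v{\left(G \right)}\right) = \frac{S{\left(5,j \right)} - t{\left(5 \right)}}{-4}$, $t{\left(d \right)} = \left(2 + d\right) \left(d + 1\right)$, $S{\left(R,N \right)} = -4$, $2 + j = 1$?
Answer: $-1281$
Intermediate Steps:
$j = -1$ ($j = -2 + 1 = -1$)
$t{\left(d \right)} = \left(1 + d\right) \left(2 + d\right)$ ($t{\left(d \right)} = \left(2 + d\right) \left(1 + d\right) = \left(1 + d\right) \left(2 + d\right)$)
$v{\left(G \right)} = - \frac{1}{6}$ ($v{\left(G \right)} = -4 + \frac{\left(-4 - \left(2 + 5^{2} + 3 \cdot 5\right)\right) \frac{1}{-4}}{3} = -4 + \frac{\left(-4 - \left(2 + 25 + 15\right)\right) \left(- \frac{1}{4}\right)}{3} = -4 + \frac{\left(-4 - 42\right) \left(- \frac{1}{4}\right)}{3} = -4 + \frac{\left(-46\right) \left(- \frac{1}{4}\right)}{3} = -4 + \frac{1}{3} \cdot \frac{23}{2} = -4 + \frac{23}{6} = - \frac{1}{6}$)
$A{\left(z \right)} = -21$ ($A{\left(z \right)} = - \frac{21}{1} = \left(-21\right) 1 = -21$)
$61 A{\left(v{\left(-5 \right)} \right)} = 61 \left(-21\right) = -1281$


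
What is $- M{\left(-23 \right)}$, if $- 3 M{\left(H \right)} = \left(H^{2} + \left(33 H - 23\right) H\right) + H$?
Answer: $6164$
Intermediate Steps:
$M{\left(H \right)} = - \frac{H}{3} - \frac{H^{2}}{3} - \frac{H \left(-23 + 33 H\right)}{3}$ ($M{\left(H \right)} = - \frac{\left(H^{2} + \left(33 H - 23\right) H\right) + H}{3} = - \frac{\left(H^{2} + \left(-23 + 33 H\right) H\right) + H}{3} = - \frac{\left(H^{2} + H \left(-23 + 33 H\right)\right) + H}{3} = - \frac{H + H^{2} + H \left(-23 + 33 H\right)}{3} = - \frac{H}{3} - \frac{H^{2}}{3} - \frac{H \left(-23 + 33 H\right)}{3}$)
$- M{\left(-23 \right)} = - \frac{2 \left(-23\right) \left(11 - -391\right)}{3} = - \frac{2 \left(-23\right) \left(11 + 391\right)}{3} = - \frac{2 \left(-23\right) 402}{3} = \left(-1\right) \left(-6164\right) = 6164$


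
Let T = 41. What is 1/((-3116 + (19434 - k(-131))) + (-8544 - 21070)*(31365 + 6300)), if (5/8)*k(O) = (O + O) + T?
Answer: -5/5576973192 ≈ -8.9654e-10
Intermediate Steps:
k(O) = 328/5 + 16*O/5 (k(O) = 8*((O + O) + 41)/5 = 8*(2*O + 41)/5 = 8*(41 + 2*O)/5 = 328/5 + 16*O/5)
1/((-3116 + (19434 - k(-131))) + (-8544 - 21070)*(31365 + 6300)) = 1/((-3116 + (19434 - (328/5 + (16/5)*(-131)))) + (-8544 - 21070)*(31365 + 6300)) = 1/((-3116 + (19434 - (328/5 - 2096/5))) - 29614*37665) = 1/((-3116 + (19434 - 1*(-1768/5))) - 1115411310) = 1/((-3116 + (19434 + 1768/5)) - 1115411310) = 1/((-3116 + 98938/5) - 1115411310) = 1/(83358/5 - 1115411310) = 1/(-5576973192/5) = -5/5576973192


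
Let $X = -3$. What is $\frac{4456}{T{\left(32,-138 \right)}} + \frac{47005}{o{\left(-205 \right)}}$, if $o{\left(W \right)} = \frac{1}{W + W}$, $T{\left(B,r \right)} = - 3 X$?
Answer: $- \frac{173443994}{9} \approx -1.9272 \cdot 10^{7}$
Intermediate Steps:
$T{\left(B,r \right)} = 9$ ($T{\left(B,r \right)} = \left(-3\right) \left(-3\right) = 9$)
$o{\left(W \right)} = \frac{1}{2 W}$
$\frac{4456}{T{\left(32,-138 \right)}} + \frac{47005}{o{\left(-205 \right)}} = \frac{4456}{9} + \frac{47005}{\frac{1}{2} \frac{1}{-205}} = 4456 \cdot \frac{1}{9} + \frac{47005}{\frac{1}{2} \left(- \frac{1}{205}\right)} = \frac{4456}{9} + \frac{47005}{- \frac{1}{410}} = \frac{4456}{9} + 47005 \left(-410\right) = \frac{4456}{9} - 19272050 = - \frac{173443994}{9}$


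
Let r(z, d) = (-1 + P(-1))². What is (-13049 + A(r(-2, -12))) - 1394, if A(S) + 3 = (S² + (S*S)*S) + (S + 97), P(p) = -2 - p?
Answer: -14265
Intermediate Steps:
r(z, d) = 4 (r(z, d) = (-1 + (-2 - 1*(-1)))² = (-1 + (-2 + 1))² = (-1 - 1)² = (-2)² = 4)
A(S) = 94 + S + S² + S³ (A(S) = -3 + ((S² + (S*S)*S) + (S + 97)) = -3 + ((S² + S²*S) + (97 + S)) = -3 + ((S² + S³) + (97 + S)) = -3 + (97 + S + S² + S³) = 94 + S + S² + S³)
(-13049 + A(r(-2, -12))) - 1394 = (-13049 + (94 + 4 + 4² + 4³)) - 1394 = (-13049 + (94 + 4 + 16 + 64)) - 1394 = (-13049 + 178) - 1394 = -12871 - 1394 = -14265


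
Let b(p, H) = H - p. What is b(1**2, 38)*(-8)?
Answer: -296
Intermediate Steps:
b(1**2, 38)*(-8) = (38 - 1*1**2)*(-8) = (38 - 1*1)*(-8) = (38 - 1)*(-8) = 37*(-8) = -296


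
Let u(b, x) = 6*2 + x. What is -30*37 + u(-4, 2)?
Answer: -1096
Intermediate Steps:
u(b, x) = 12 + x
-30*37 + u(-4, 2) = -30*37 + (12 + 2) = -1110 + 14 = -1096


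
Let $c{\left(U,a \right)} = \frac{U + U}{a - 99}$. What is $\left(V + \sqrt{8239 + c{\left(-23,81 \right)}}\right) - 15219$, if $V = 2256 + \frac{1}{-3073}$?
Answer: $- \frac{39835300}{3073} + \frac{\sqrt{74174}}{3} \approx -12872.0$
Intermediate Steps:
$V = \frac{6932687}{3073}$ ($V = 2256 - \frac{1}{3073} = \frac{6932687}{3073} \approx 2256.0$)
$c{\left(U,a \right)} = \frac{2 U}{-99 + a}$
$\left(V + \sqrt{8239 + c{\left(-23,81 \right)}}\right) - 15219 = \left(\frac{6932687}{3073} + \sqrt{8239 + 2 \left(-23\right) \frac{1}{-99 + 81}}\right) - 15219 = \left(\frac{6932687}{3073} + \sqrt{8239 + 2 \left(-23\right) \frac{1}{-18}}\right) - 15219 = \left(\frac{6932687}{3073} + \sqrt{8239 + 2 \left(-23\right) \left(- \frac{1}{18}\right)}\right) - 15219 = \left(\frac{6932687}{3073} + \sqrt{8239 + \frac{23}{9}}\right) - 15219 = \left(\frac{6932687}{3073} + \sqrt{\frac{74174}{9}}\right) - 15219 = \left(\frac{6932687}{3073} + \frac{\sqrt{74174}}{3}\right) - 15219 = - \frac{39835300}{3073} + \frac{\sqrt{74174}}{3}$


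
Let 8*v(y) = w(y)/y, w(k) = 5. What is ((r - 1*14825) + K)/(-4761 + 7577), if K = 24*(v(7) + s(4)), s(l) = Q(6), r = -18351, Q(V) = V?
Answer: -21019/1792 ≈ -11.729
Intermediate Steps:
s(l) = 6
v(y) = 5/(8*y) (v(y) = (5/y)/8 = 5/(8*y))
K = 1023/7 (K = 24*((5/8)/7 + 6) = 24*((5/8)*(⅐) + 6) = 24*(5/56 + 6) = 24*(341/56) = 1023/7 ≈ 146.14)
((r - 1*14825) + K)/(-4761 + 7577) = ((-18351 - 1*14825) + 1023/7)/(-4761 + 7577) = ((-18351 - 14825) + 1023/7)/2816 = (-33176 + 1023/7)*(1/2816) = -231209/7*1/2816 = -21019/1792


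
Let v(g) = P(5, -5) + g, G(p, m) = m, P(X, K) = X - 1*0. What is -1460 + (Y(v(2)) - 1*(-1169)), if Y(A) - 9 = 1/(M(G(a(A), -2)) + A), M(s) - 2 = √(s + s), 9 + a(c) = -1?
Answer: -23961/85 - 2*I/85 ≈ -281.89 - 0.023529*I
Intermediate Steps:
P(X, K) = X (P(X, K) = X + 0 = X)
a(c) = -10 (a(c) = -9 - 1 = -10)
M(s) = 2 + √2*√s (M(s) = 2 + √(s + s) = 2 + √(2*s) = 2 + √2*√s)
v(g) = 5 + g
Y(A) = 9 + 1/(2 + A + 2*I) (Y(A) = 9 + 1/((2 + √2*√(-2)) + A) = 9 + 1/((2 + √2*(I*√2)) + A) = 9 + 1/((2 + 2*I) + A) = 9 + 1/(2 + A + 2*I))
-1460 + (Y(v(2)) - 1*(-1169)) = -1460 + ((19 + 9*(5 + 2) + 18*I)/(2 + (5 + 2) + 2*I) - 1*(-1169)) = -1460 + ((19 + 9*7 + 18*I)/(2 + 7 + 2*I) + 1169) = -1460 + ((19 + 63 + 18*I)/(9 + 2*I) + 1169) = -1460 + (((9 - 2*I)/85)*(82 + 18*I) + 1169) = -1460 + ((9 - 2*I)*(82 + 18*I)/85 + 1169) = -1460 + (1169 + (9 - 2*I)*(82 + 18*I)/85) = -291 + (9 - 2*I)*(82 + 18*I)/85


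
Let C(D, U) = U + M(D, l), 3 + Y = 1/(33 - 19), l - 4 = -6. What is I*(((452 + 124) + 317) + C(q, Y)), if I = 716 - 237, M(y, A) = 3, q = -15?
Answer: 5988937/14 ≈ 4.2778e+5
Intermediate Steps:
l = -2 (l = 4 - 6 = -2)
Y = -41/14 (Y = -3 + 1/(33 - 19) = -3 + 1/14 = -41/14 ≈ -2.9286)
C(D, U) = 3 + U (C(D, U) = U + 3 = 3 + U)
I = 479
I*(((452 + 124) + 317) + C(q, Y)) = 479*(((452 + 124) + 317) + (3 - 41/14)) = 479*((576 + 317) + 1/14) = 479*(893 + 1/14) = 479*(12503/14) = 5988937/14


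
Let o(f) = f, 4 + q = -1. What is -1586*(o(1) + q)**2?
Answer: -25376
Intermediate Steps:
q = -5 (q = -4 - 1 = -5)
-1586*(o(1) + q)**2 = -1586*(1 - 5)**2 = -1586*(-4)**2 = -1586*16 = -25376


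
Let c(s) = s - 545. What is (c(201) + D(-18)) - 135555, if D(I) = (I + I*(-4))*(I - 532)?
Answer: -165599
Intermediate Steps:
c(s) = -545 + s
D(I) = -3*I*(-532 + I) (D(I) = (I - 4*I)*(-532 + I) = (-3*I)*(-532 + I) = -3*I*(-532 + I))
(c(201) + D(-18)) - 135555 = ((-545 + 201) + 3*(-18)*(532 - 1*(-18))) - 135555 = (-344 + 3*(-18)*(532 + 18)) - 135555 = (-344 + 3*(-18)*550) - 135555 = (-344 - 29700) - 135555 = -30044 - 135555 = -165599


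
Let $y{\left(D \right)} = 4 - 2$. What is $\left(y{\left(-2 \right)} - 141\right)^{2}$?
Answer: $19321$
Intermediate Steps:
$y{\left(D \right)} = 2$ ($y{\left(D \right)} = 4 - 2 = 2$)
$\left(y{\left(-2 \right)} - 141\right)^{2} = \left(2 - 141\right)^{2} = \left(-139\right)^{2} = 19321$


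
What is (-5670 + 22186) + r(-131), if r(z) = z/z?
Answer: 16517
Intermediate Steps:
r(z) = 1
(-5670 + 22186) + r(-131) = (-5670 + 22186) + 1 = 16516 + 1 = 16517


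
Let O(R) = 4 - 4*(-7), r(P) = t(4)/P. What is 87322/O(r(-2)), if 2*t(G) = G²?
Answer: 43661/16 ≈ 2728.8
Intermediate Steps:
t(G) = G²/2
r(P) = 8/P (r(P) = ((½)*4²)/P = ((½)*16)/P = 8/P)
O(R) = 32 (O(R) = 4 + 28 = 32)
87322/O(r(-2)) = 87322/32 = 87322*(1/32) = 43661/16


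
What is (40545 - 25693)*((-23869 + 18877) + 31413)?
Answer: 392404692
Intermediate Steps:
(40545 - 25693)*((-23869 + 18877) + 31413) = 14852*(-4992 + 31413) = 14852*26421 = 392404692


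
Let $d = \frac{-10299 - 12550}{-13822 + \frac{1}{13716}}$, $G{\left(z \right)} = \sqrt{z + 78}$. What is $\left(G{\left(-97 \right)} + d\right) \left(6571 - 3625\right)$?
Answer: $\frac{923267220264}{189582551} + 2946 i \sqrt{19} \approx 4870.0 + 12841.0 i$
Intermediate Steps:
$G{\left(z \right)} = \sqrt{78 + z}$
$d = \frac{313396884}{189582551}$ ($d = - \frac{22849}{-13822 + \frac{1}{13716}} = - \frac{22849}{- \frac{189582551}{13716}} = \left(-22849\right) \left(- \frac{13716}{189582551}\right) = \frac{313396884}{189582551} \approx 1.6531$)
$\left(G{\left(-97 \right)} + d\right) \left(6571 - 3625\right) = \left(\sqrt{78 - 97} + \frac{313396884}{189582551}\right) \left(6571 - 3625\right) = \left(\sqrt{-19} + \frac{313396884}{189582551}\right) 2946 = \left(i \sqrt{19} + \frac{313396884}{189582551}\right) 2946 = \left(\frac{313396884}{189582551} + i \sqrt{19}\right) 2946 = \frac{923267220264}{189582551} + 2946 i \sqrt{19}$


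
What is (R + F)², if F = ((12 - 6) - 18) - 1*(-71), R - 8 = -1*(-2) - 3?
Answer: 4356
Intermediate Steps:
R = 7 (R = 8 + (-1*(-2) - 3) = 8 + (2 - 3) = 8 - 1 = 7)
F = 59 (F = (6 - 18) + 71 = -12 + 71 = 59)
(R + F)² = (7 + 59)² = 66² = 4356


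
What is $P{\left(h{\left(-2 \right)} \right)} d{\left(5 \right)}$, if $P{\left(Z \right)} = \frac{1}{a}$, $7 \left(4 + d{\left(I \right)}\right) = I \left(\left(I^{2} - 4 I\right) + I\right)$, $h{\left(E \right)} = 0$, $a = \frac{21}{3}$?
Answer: $\frac{22}{49} \approx 0.44898$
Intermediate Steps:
$a = 7$ ($a = 21 \cdot \frac{1}{3} = 7$)
$d{\left(I \right)} = -4 + \frac{I \left(I^{2} - 3 I\right)}{7}$ ($d{\left(I \right)} = -4 + \frac{I \left(\left(I^{2} - 4 I\right) + I\right)}{7} = -4 + \frac{I \left(I^{2} - 3 I\right)}{7}$)
$P{\left(Z \right)} = \frac{1}{7}$
$P{\left(h{\left(-2 \right)} \right)} d{\left(5 \right)} = \frac{-4 - \frac{3 \cdot 5^{2}}{7} + \frac{5^{3}}{7}}{7} = \frac{-4 - \frac{75}{7} + \frac{1}{7} \cdot 125}{7} = \frac{-4 - \frac{75}{7} + \frac{125}{7}}{7} = \frac{1}{7} \cdot \frac{22}{7} = \frac{22}{49}$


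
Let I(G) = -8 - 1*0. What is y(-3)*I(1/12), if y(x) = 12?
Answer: -96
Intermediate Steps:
I(G) = -8 (I(G) = -8 + 0 = -8)
y(-3)*I(1/12) = 12*(-8) = -96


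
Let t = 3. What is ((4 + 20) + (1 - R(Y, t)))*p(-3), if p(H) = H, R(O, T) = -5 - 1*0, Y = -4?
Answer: -90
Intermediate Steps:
R(O, T) = -5 (R(O, T) = -5 + 0 = -5)
((4 + 20) + (1 - R(Y, t)))*p(-3) = ((4 + 20) + (1 - 1*(-5)))*(-3) = (24 + (1 + 5))*(-3) = (24 + 6)*(-3) = 30*(-3) = -90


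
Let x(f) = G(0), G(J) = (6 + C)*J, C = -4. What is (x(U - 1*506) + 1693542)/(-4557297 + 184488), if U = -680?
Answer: -564514/1457603 ≈ -0.38729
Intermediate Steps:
G(J) = 2*J (G(J) = (6 - 4)*J = 2*J)
x(f) = 0 (x(f) = 2*0 = 0)
(x(U - 1*506) + 1693542)/(-4557297 + 184488) = (0 + 1693542)/(-4557297 + 184488) = 1693542/(-4372809) = 1693542*(-1/4372809) = -564514/1457603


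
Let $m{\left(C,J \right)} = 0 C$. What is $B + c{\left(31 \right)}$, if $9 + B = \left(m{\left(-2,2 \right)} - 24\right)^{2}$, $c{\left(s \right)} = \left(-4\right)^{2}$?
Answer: $583$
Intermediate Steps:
$c{\left(s \right)} = 16$
$m{\left(C,J \right)} = 0$
$B = 567$ ($B = -9 + \left(0 - 24\right)^{2} = -9 + \left(-24\right)^{2} = -9 + 576 = 567$)
$B + c{\left(31 \right)} = 567 + 16 = 583$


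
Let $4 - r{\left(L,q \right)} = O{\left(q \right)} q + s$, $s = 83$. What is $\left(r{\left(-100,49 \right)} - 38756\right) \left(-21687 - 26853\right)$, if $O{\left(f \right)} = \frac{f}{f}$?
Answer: $1887429360$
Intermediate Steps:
$O{\left(f \right)} = 1$
$r{\left(L,q \right)} = -79 - q$ ($r{\left(L,q \right)} = 4 - \left(1 q + 83\right) = 4 - \left(q + 83\right) = 4 - \left(83 + q\right) = -79 - q$)
$\left(r{\left(-100,49 \right)} - 38756\right) \left(-21687 - 26853\right) = \left(\left(-79 - 49\right) - 38756\right) \left(-21687 - 26853\right) = \left(\left(-79 - 49\right) - 38756\right) \left(-48540\right) = \left(-128 - 38756\right) \left(-48540\right) = \left(-38884\right) \left(-48540\right) = 1887429360$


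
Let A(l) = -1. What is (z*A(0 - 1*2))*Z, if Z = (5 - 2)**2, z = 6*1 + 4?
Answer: -90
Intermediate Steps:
z = 10 (z = 6 + 4 = 10)
Z = 9 (Z = 3**2 = 9)
(z*A(0 - 1*2))*Z = (10*(-1))*9 = -10*9 = -90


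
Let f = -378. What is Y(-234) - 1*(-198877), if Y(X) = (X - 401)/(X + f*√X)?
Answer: 28462879121/143118 - 4445*I*√26/206726 ≈ 1.9888e+5 - 0.10964*I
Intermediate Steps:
Y(X) = (-401 + X)/(X - 378*√X) (Y(X) = (X - 401)/(X - 378*√X) = (-401 + X)/(X - 378*√X))
Y(-234) - 1*(-198877) = (401 - 1*(-234))/(-1*(-234) + 378*√(-234)) - 1*(-198877) = (401 + 234)/(234 + 378*(3*I*√26)) + 198877 = 635/(234 + 1134*I*√26) + 198877 = 198877 + 635/(234 + 1134*I*√26)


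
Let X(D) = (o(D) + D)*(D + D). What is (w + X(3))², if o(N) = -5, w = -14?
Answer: 676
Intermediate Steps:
X(D) = 2*D*(-5 + D) (X(D) = (-5 + D)*(D + D) = (-5 + D)*(2*D) = 2*D*(-5 + D))
(w + X(3))² = (-14 + 2*3*(-5 + 3))² = (-14 + 2*3*(-2))² = (-14 - 12)² = (-26)² = 676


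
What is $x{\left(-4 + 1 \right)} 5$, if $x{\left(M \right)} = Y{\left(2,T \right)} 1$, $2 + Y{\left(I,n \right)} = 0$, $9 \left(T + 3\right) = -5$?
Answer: $-10$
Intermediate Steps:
$T = - \frac{32}{9}$ ($T = -3 + \frac{1}{9} \left(-5\right) = -3 - \frac{5}{9} = - \frac{32}{9} \approx -3.5556$)
$Y{\left(I,n \right)} = -2$ ($Y{\left(I,n \right)} = -2 + 0 = -2$)
$x{\left(M \right)} = -2$ ($x{\left(M \right)} = \left(-2\right) 1 = -2$)
$x{\left(-4 + 1 \right)} 5 = \left(-2\right) 5 = -10$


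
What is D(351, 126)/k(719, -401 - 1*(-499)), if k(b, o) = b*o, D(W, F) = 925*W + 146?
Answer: 6629/1438 ≈ 4.6099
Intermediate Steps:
D(W, F) = 146 + 925*W
D(351, 126)/k(719, -401 - 1*(-499)) = (146 + 925*351)/((719*(-401 - 1*(-499)))) = (146 + 324675)/((719*(-401 + 499))) = 324821/((719*98)) = 324821/70462 = 324821*(1/70462) = 6629/1438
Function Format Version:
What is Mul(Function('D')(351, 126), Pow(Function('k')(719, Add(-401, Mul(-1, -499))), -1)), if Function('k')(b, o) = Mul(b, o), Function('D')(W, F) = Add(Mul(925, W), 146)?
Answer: Rational(6629, 1438) ≈ 4.6099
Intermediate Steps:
Function('D')(W, F) = Add(146, Mul(925, W))
Mul(Function('D')(351, 126), Pow(Function('k')(719, Add(-401, Mul(-1, -499))), -1)) = Mul(Add(146, Mul(925, 351)), Pow(Mul(719, Add(-401, Mul(-1, -499))), -1)) = Mul(Add(146, 324675), Pow(Mul(719, Add(-401, 499)), -1)) = Mul(324821, Pow(Mul(719, 98), -1)) = Mul(324821, Pow(70462, -1)) = Mul(324821, Rational(1, 70462)) = Rational(6629, 1438)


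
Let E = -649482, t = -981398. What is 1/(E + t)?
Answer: -1/1630880 ≈ -6.1317e-7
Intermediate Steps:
1/(E + t) = 1/(-649482 - 981398) = 1/(-1630880) = -1/1630880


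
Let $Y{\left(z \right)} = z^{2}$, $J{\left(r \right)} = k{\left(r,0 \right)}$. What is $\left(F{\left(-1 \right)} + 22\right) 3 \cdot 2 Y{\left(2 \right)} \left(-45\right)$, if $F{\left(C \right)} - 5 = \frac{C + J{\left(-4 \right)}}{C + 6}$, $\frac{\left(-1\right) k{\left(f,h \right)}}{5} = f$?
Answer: $-33264$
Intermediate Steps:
$k{\left(f,h \right)} = - 5 f$
$J{\left(r \right)} = - 5 r$
$F{\left(C \right)} = 5 + \frac{20 + C}{6 + C}$ ($F{\left(C \right)} = 5 + \frac{C - -20}{C + 6} = 5 + \frac{C + 20}{6 + C} = 5 + \frac{20 + C}{6 + C}$)
$\left(F{\left(-1 \right)} + 22\right) 3 \cdot 2 Y{\left(2 \right)} \left(-45\right) = \left(\frac{2 \left(25 + 3 \left(-1\right)\right)}{6 - 1} + 22\right) 3 \cdot 2 \cdot 2^{2} \left(-45\right) = \left(\frac{2 \left(25 - 3\right)}{5} + 22\right) 6 \cdot 4 \left(-45\right) = \left(2 \cdot \frac{1}{5} \cdot 22 + 22\right) 24 \left(-45\right) = \left(\frac{44}{5} + 22\right) 24 \left(-45\right) = \frac{154}{5} \cdot 24 \left(-45\right) = \frac{3696}{5} \left(-45\right) = -33264$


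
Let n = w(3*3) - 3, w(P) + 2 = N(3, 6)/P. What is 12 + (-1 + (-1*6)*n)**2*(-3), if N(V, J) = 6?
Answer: -1863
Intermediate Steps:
w(P) = -2 + 6/P
n = -13/3 (n = (-2 + 6/((3*3))) - 3 = (-2 + 6/9) - 3 = (-2 + 6*(1/9)) - 3 = (-2 + 2/3) - 3 = -4/3 - 3 = -13/3 ≈ -4.3333)
12 + (-1 + (-1*6)*n)**2*(-3) = 12 + (-1 - 1*6*(-13/3))**2*(-3) = 12 + (-1 - 6*(-13/3))**2*(-3) = 12 + (-1 + 26)**2*(-3) = 12 + 25**2*(-3) = 12 + 625*(-3) = 12 - 1875 = -1863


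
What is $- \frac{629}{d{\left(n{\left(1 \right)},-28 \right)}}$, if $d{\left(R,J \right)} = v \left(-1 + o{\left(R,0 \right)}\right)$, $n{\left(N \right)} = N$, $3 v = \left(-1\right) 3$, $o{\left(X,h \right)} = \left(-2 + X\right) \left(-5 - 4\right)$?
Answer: $\frac{629}{8} \approx 78.625$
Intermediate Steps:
$o{\left(X,h \right)} = 18 - 9 X$ ($o{\left(X,h \right)} = \left(-2 + X\right) \left(-9\right) = 18 - 9 X$)
$v = -1$ ($v = \frac{\left(-1\right) 3}{3} = \frac{1}{3} \left(-3\right) = -1$)
$d{\left(R,J \right)} = -17 + 9 R$ ($d{\left(R,J \right)} = - (-1 - \left(-18 + 9 R\right)) = - (17 - 9 R) = -17 + 9 R$)
$- \frac{629}{d{\left(n{\left(1 \right)},-28 \right)}} = - \frac{629}{-17 + 9 \cdot 1} = - \frac{629}{-17 + 9} = - \frac{629}{-8} = \left(-629\right) \left(- \frac{1}{8}\right) = \frac{629}{8}$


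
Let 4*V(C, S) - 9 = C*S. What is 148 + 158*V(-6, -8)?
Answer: 4799/2 ≈ 2399.5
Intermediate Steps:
V(C, S) = 9/4 + C*S/4 (V(C, S) = 9/4 + (C*S)/4 = 9/4 + C*S/4)
148 + 158*V(-6, -8) = 148 + 158*(9/4 + (¼)*(-6)*(-8)) = 148 + 158*(9/4 + 12) = 148 + 158*(57/4) = 148 + 4503/2 = 4799/2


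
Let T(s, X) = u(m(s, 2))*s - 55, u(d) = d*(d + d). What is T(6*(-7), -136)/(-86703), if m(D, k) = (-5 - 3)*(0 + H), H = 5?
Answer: 134455/86703 ≈ 1.5508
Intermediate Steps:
m(D, k) = -40 (m(D, k) = (-5 - 3)*(0 + 5) = -8*5 = -40)
u(d) = 2*d**2 (u(d) = d*(2*d) = 2*d**2)
T(s, X) = -55 + 3200*s (T(s, X) = (2*(-40)**2)*s - 55 = (2*1600)*s - 55 = 3200*s - 55 = -55 + 3200*s)
T(6*(-7), -136)/(-86703) = (-55 + 3200*(6*(-7)))/(-86703) = (-55 + 3200*(-42))*(-1/86703) = (-55 - 134400)*(-1/86703) = -134455*(-1/86703) = 134455/86703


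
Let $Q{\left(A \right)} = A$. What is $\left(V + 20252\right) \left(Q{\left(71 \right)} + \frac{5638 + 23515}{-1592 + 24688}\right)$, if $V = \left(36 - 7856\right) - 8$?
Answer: $\frac{2591908857}{2887} \approx 8.9779 \cdot 10^{5}$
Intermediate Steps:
$V = -7828$ ($V = -7820 - 8 = -7828$)
$\left(V + 20252\right) \left(Q{\left(71 \right)} + \frac{5638 + 23515}{-1592 + 24688}\right) = \left(-7828 + 20252\right) \left(71 + \frac{5638 + 23515}{-1592 + 24688}\right) = 12424 \left(71 + \frac{29153}{23096}\right) = 12424 \cdot \frac{1668969}{23096} = \frac{2591908857}{2887}$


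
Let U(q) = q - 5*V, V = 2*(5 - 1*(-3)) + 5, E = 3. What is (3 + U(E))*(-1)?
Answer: 99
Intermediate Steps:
V = 21 (V = 2*(5 + 3) + 5 = 2*8 + 5 = 16 + 5 = 21)
U(q) = -105 + q (U(q) = q - 5*21 = q - 105 = -105 + q)
(3 + U(E))*(-1) = (3 + (-105 + 3))*(-1) = (3 - 102)*(-1) = -99*(-1) = 99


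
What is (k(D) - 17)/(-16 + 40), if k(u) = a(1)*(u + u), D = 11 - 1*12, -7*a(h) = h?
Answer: -39/56 ≈ -0.69643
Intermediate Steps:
a(h) = -h/7
D = -1 (D = 11 - 12 = -1)
k(u) = -2*u/7 (k(u) = (-1/7*1)*(u + u) = -2*u/7)
(k(D) - 17)/(-16 + 40) = (-2/7*(-1) - 17)/(-16 + 40) = (2/7 - 17)/24 = -117/7*1/24 = -39/56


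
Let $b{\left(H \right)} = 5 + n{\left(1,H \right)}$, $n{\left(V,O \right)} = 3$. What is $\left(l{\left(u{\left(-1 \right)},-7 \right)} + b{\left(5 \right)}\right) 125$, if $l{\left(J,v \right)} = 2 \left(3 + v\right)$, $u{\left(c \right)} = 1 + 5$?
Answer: $0$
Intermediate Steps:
$b{\left(H \right)} = 8$ ($b{\left(H \right)} = 5 + 3 = 8$)
$u{\left(c \right)} = 6$
$l{\left(J,v \right)} = 6 + 2 v$
$\left(l{\left(u{\left(-1 \right)},-7 \right)} + b{\left(5 \right)}\right) 125 = \left(\left(6 + 2 \left(-7\right)\right) + 8\right) 125 = \left(\left(6 - 14\right) + 8\right) 125 = \left(-8 + 8\right) 125 = 0 \cdot 125 = 0$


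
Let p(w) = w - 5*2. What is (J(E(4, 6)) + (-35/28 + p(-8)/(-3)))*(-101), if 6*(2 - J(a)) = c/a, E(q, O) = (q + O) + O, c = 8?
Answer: -2020/3 ≈ -673.33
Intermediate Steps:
p(w) = -10 + w (p(w) = w - 10 = -10 + w)
E(q, O) = q + 2*O (E(q, O) = (O + q) + O = q + 2*O)
J(a) = 2 - 4/(3*a)
(J(E(4, 6)) + (-35/28 + p(-8)/(-3)))*(-101) = ((2 - 4/(3*(4 + 2*6))) + (-35/28 + (-10 - 8)/(-3)))*(-101) = ((2 - 4/(3*(4 + 12))) + (-35*1/28 - 18*(-⅓)))*(-101) = ((2 - 4/3/16) + (-5/4 + 6))*(-101) = ((2 - 4/3*1/16) + 19/4)*(-101) = ((2 - 1/12) + 19/4)*(-101) = (23/12 + 19/4)*(-101) = (20/3)*(-101) = -2020/3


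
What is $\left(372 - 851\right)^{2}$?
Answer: $229441$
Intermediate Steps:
$\left(372 - 851\right)^{2} = \left(-479\right)^{2} = 229441$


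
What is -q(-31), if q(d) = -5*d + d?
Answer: -124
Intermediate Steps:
q(d) = -4*d
-q(-31) = -(-4)*(-31) = -1*124 = -124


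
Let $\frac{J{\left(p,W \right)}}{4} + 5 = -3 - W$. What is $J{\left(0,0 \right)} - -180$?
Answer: $148$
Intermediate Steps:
$J{\left(p,W \right)} = -32 - 4 W$ ($J{\left(p,W \right)} = -20 + 4 \left(-3 - W\right) = -20 - \left(12 + 4 W\right) = -32 - 4 W$)
$J{\left(0,0 \right)} - -180 = \left(-32 - 0\right) - -180 = \left(-32 + 0\right) + 180 = -32 + 180 = 148$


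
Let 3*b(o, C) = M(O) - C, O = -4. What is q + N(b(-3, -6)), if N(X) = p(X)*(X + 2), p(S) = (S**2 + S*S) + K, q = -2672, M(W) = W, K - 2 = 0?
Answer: -71936/27 ≈ -2664.3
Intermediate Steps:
K = 2 (K = 2 + 0 = 2)
b(o, C) = -4/3 - C/3 (b(o, C) = (-4 - C)/3 = -4/3 - C/3)
p(S) = 2 + 2*S**2 (p(S) = (S**2 + S*S) + 2 = (S**2 + S**2) + 2 = 2*S**2 + 2 = 2 + 2*S**2)
N(X) = (2 + X)*(2 + 2*X**2) (N(X) = (2 + 2*X**2)*(X + 2) = (2 + 2*X**2)*(2 + X) = (2 + X)*(2 + 2*X**2))
q + N(b(-3, -6)) = -2672 + 2*(1 + (-4/3 - 1/3*(-6))**2)*(2 + (-4/3 - 1/3*(-6))) = -2672 + 2*(1 + (-4/3 + 2)**2)*(2 + (-4/3 + 2)) = -2672 + 2*(1 + (2/3)**2)*(2 + 2/3) = -2672 + 2*(1 + 4/9)*(8/3) = -2672 + 2*(13/9)*(8/3) = -2672 + 208/27 = -71936/27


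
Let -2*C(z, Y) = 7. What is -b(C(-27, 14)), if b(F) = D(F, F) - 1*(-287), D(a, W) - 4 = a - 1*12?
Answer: -551/2 ≈ -275.50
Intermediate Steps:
D(a, W) = -8 + a (D(a, W) = 4 + (a - 1*12) = 4 + (a - 12) = 4 + (-12 + a) = -8 + a)
C(z, Y) = -7/2 (C(z, Y) = -1/2*7 = -7/2)
b(F) = 279 + F (b(F) = (-8 + F) - 1*(-287) = (-8 + F) + 287 = 279 + F)
-b(C(-27, 14)) = -(279 - 7/2) = -1*551/2 = -551/2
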